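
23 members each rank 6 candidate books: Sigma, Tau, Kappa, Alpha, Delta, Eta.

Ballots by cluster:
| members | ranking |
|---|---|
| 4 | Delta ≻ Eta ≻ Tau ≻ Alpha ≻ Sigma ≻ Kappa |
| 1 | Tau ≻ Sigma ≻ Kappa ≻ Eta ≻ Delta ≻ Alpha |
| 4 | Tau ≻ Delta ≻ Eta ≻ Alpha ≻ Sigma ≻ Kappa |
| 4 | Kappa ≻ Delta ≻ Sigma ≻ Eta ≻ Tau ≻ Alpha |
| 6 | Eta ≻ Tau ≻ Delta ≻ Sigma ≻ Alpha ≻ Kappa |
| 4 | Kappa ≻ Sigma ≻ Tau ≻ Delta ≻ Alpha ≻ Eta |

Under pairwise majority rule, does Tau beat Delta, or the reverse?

Ballots ranking Tau above Delta: 1 + 4 + 6 + 4 = 15.
Ballots ranking Delta above Tau: 23 − 15 = 8.
Tau wins the head-to-head 15–8.

Tau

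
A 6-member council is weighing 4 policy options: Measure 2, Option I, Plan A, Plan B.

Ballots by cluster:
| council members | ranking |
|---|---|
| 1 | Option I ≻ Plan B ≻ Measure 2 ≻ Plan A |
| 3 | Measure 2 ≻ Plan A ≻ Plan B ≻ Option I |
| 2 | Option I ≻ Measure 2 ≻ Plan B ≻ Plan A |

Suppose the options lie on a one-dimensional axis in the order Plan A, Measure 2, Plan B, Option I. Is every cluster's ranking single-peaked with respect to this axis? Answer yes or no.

no

Axis positions: Plan A=1, Measure 2=2, Plan B=3, Option I=4.
Cluster 1 (peak Option I at position 4): ranking walks positions 4-3-2-1, expanding outward from the peak — single-peaked.
Cluster 2 (peak Measure 2 at position 2): ranking walks positions 2-1-3-4, expanding outward from the peak — single-peaked.
Cluster 3: ranking walks positions 4-2-3-1; Measure 2 is ranked above Plan B even though Plan B lies between Measure 2 and the peak Option I on the axis — preferences dip and rise again. Not single-peaked.
Cluster 3 violates single-peakedness, so the profile is not single-peaked on this axis.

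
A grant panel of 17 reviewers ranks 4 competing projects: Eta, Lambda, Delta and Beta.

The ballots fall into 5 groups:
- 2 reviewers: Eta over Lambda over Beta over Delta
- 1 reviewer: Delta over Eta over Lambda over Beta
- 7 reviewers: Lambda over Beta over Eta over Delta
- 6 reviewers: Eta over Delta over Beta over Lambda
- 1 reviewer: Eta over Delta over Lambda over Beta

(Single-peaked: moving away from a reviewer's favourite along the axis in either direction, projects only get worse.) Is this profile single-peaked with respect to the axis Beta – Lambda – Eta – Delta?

Axis positions: Beta=1, Lambda=2, Eta=3, Delta=4.
Group 1 (peak Eta at position 3): ranking walks positions 3-2-1-4, expanding outward from the peak — single-peaked.
Group 2 (peak Delta at position 4): ranking walks positions 4-3-2-1, expanding outward from the peak — single-peaked.
Group 3 (peak Lambda at position 2): ranking walks positions 2-1-3-4, expanding outward from the peak — single-peaked.
Group 4: ranking walks positions 3-4-1-2; Beta is ranked above Lambda even though Lambda lies between Beta and the peak Eta on the axis — preferences dip and rise again. Not single-peaked.
Group 5 (peak Eta at position 3): ranking walks positions 3-4-2-1, expanding outward from the peak — single-peaked.
Group 4 violates single-peakedness, so the profile is not single-peaked on this axis.

no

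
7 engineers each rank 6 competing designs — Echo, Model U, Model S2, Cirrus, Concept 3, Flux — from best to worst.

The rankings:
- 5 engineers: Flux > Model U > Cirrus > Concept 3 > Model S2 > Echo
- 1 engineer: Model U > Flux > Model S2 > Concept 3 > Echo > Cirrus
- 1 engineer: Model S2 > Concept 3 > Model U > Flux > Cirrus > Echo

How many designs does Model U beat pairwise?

Model U against each rival (7 engineers):
Model U–Echo: Model U 7–0.
Model U vs Model S2: Model U preferred on 5+1 = 6 ballots; Model U wins 6–1.
Model U vs Cirrus: Model U wins 7–0.
Model U vs Concept 3: Model U is ranked higher on 5+1 = 6 ballots, Concept 3 on 1. Model U wins 6–1.
Model U vs Flux: Flux, 5–2.
Model U beats Echo, Model S2, Cirrus, Concept 3; loses to Flux — 4 pairwise wins.

4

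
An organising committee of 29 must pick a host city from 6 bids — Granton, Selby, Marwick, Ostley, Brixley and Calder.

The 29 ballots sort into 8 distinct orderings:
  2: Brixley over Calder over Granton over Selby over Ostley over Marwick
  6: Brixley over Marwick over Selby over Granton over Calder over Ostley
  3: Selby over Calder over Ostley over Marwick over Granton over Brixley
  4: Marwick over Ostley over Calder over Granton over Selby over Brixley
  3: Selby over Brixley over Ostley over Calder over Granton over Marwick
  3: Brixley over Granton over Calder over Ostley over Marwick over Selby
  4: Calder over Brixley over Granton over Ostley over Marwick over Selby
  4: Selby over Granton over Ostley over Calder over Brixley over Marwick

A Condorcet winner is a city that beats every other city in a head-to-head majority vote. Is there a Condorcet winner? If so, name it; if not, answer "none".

none

Head-to-head results (29 organisers):
Granton vs Selby: 2+4+3+4 = 13 for Granton, 16 for Selby — Selby by 16–13.
Granton vs Marwick: Granton preferred on 2+3+3+4+4 = 16 ballots; Granton wins 16–13.
Granton vs Ostley: Granton is ranked higher on 2+6+3+4+4 = 19 ballots, Ostley on 10. Granton wins 19–10.
Granton vs Brixley: Granton is ranked higher on 3+4+4 = 11 ballots, Brixley on 18. Brixley wins 18–11.
Granton vs Calder: 13 to 16, Calder.
Selby vs Marwick: Selby is ranked higher on 2+3+3+4 = 12 ballots, Marwick on 17. Marwick wins 17–12.
Selby vs Ostley: Selby is ranked higher on 2+6+3+3+4 = 18 ballots, Ostley on 11. Selby wins 18–11.
Selby vs Brixley: Selby preferred on 3+4+3+4 = 14 ballots; Brixley wins 15–14.
Selby vs Calder: Selby preferred on 6+3+3+4 = 16 ballots; Selby wins 16–13.
Marwick vs Ostley: Marwick is ranked higher on 6+4 = 10 ballots, Ostley on 19. Ostley wins 19–10.
Marwick vs Brixley: Marwick is ranked higher on 3+4 = 7 ballots, Brixley on 22. Brixley wins 22–7.
Marwick vs Calder: Marwick preferred on 6+4 = 10 ballots; Calder wins 19–10.
Ostley vs Brixley: Ostley is ranked higher on 3+4+4 = 11 ballots, Brixley on 18. Brixley wins 18–11.
Ostley vs Calder: Ostley is ranked higher on 4+3+4 = 11 ballots, Calder on 18. Calder wins 18–11.
Brixley vs Calder: 2+6+3+3 = 14 for Brixley, 15 for Calder — Calder by 15–14.
Each city drops at least one matchup (Granton loses to Selby; Selby loses to Marwick; Marwick loses to Granton; Ostley loses to Granton; Brixley loses to Calder; Calder loses to Selby); the cycle Granton beats Marwick beats Selby beats Granton rules out a Condorcet winner.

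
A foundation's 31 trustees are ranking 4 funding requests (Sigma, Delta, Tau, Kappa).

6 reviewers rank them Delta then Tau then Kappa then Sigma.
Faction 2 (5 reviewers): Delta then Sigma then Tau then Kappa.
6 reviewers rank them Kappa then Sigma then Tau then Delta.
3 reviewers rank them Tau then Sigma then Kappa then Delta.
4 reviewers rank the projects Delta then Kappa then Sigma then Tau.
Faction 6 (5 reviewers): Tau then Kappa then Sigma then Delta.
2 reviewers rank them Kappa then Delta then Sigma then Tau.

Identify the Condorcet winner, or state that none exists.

none

Pairwise majorities:
Sigma vs Delta: 14 to 17, Delta.
Sigma vs Tau: 17 to 14, Sigma.
Sigma vs Kappa: 8 to 23, Kappa.
Delta vs Tau: Delta is ranked higher on 6+5+4+2 = 17 ballots, Tau on 14. Delta wins 17–14.
Delta vs Kappa: Delta is ranked higher on 6+5+4 = 15 ballots, Kappa on 16. Kappa wins 16–15.
Tau vs Kappa: Tau is ranked higher on 6+5+3+5 = 19 ballots, Kappa on 12. Tau wins 19–12.
Every project loses at least once (Sigma loses to Delta; Delta loses to Kappa; Tau loses to Sigma; Kappa loses to Tau). The majority relation contains the cycle Sigma > Tau > Kappa > Sigma, so there is no Condorcet winner.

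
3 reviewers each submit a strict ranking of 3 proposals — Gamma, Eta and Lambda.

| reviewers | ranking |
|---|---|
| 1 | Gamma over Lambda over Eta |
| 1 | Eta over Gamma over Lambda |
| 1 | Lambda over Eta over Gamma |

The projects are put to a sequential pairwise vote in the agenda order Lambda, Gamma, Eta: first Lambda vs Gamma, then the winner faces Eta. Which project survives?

Round 1: Lambda vs Gamma — 1–2, Gamma advances.
Round 2: Gamma vs Eta — 1–2, Eta advances.
The agenda winner is Eta.

Eta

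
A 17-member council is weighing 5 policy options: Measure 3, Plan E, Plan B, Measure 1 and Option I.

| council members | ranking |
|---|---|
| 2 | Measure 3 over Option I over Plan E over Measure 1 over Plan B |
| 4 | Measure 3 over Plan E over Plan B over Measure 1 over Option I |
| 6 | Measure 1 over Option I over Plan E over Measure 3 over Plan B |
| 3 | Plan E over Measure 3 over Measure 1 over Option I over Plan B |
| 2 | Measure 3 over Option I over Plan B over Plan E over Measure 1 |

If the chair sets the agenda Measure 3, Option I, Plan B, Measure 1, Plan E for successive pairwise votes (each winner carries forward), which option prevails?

Round 1: Measure 3 vs Option I — 11–6, Measure 3 advances.
Round 2: Measure 3 vs Plan B — 17–0, Measure 3 advances.
Round 3: Measure 3 vs Measure 1 — 11–6, Measure 3 advances.
Round 4: Measure 3 vs Plan E — 8–9, Plan E advances.
The agenda winner is Plan E.

Plan E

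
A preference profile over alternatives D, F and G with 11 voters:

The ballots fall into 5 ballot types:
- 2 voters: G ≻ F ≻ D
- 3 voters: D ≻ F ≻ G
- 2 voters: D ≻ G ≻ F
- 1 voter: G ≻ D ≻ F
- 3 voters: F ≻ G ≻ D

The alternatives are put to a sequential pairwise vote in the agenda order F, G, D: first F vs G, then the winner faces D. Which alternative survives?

D

Round 1: F vs G — 6–5, F advances.
Round 2: F vs D — 5–6, D advances.
D survives the agenda.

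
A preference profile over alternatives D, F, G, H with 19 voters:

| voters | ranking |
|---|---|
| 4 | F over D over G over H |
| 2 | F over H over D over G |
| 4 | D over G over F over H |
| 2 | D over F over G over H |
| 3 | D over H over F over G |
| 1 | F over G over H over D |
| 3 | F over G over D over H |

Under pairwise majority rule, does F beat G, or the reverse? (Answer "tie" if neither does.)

Ballots ranking F above G: 4 + 2 + 2 + 3 + 1 + 3 = 15.
Ballots ranking G above F: 19 − 15 = 4.
F wins the head-to-head 15–4.

F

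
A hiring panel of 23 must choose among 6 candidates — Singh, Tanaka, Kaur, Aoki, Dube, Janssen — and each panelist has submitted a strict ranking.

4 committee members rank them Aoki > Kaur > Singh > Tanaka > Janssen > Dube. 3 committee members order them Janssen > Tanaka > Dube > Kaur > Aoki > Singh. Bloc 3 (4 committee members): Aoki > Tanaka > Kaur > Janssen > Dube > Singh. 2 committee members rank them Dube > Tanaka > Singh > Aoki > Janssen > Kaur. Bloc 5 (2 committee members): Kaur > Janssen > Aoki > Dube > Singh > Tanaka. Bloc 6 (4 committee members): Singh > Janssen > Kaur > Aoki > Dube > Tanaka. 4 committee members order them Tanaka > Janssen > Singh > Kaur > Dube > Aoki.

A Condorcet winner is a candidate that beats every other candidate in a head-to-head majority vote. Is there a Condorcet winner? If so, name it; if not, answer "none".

none

Check each pair by majority over 23 ballots:
Singh vs Tanaka: Tanaka, 13–10.
Singh vs Kaur: Kaur, 13–10.
Singh vs Aoki: Aoki wins 13–10.
Singh–Dube: Singh 12–11.
Singh vs Janssen: Janssen, 13–10.
Tanaka vs Kaur: Tanaka wins 13–10.
Tanaka–Aoki: Aoki 14–9.
Tanaka–Dube: Tanaka 15–8.
Tanaka vs Janssen: Tanaka wins 14–9.
Kaur vs Aoki: Kaur, 13–10.
Kaur vs Dube: Kaur, 18–5.
Kaur vs Janssen: Janssen wins 13–10.
Aoki vs Dube: Aoki, 14–9.
Aoki vs Janssen: Janssen, 13–10.
Dube vs Janssen: Janssen, 21–2.
No candidate is unbeaten: Singh loses to Tanaka; Tanaka loses to Aoki; Kaur loses to Tanaka; Aoki loses to Kaur; Dube loses to Singh; Janssen loses to Tanaka. In particular Tanaka beats Kaur beats Aoki beats Tanaka is a majority cycle — no Condorcet winner exists.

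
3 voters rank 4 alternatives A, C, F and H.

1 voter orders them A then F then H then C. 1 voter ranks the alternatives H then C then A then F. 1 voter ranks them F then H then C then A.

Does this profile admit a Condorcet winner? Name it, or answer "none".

none

Check each pair by majority over 3 ballots:
A vs C: 1 to 2, C.
A vs F: 2 to 1, A.
A vs H: 1 for A, 2 for H — H by 2–1.
C vs F: C preferred on 1 ballot; F wins 2–1.
C vs H: 0 for C, 3 for H — H by 3–0.
F vs H: 2 to 1, F.
Every alternative loses at least once (A loses to C; C loses to F; F loses to A; H loses to F). The majority relation contains the cycle A → F → C → A, so there is no Condorcet winner.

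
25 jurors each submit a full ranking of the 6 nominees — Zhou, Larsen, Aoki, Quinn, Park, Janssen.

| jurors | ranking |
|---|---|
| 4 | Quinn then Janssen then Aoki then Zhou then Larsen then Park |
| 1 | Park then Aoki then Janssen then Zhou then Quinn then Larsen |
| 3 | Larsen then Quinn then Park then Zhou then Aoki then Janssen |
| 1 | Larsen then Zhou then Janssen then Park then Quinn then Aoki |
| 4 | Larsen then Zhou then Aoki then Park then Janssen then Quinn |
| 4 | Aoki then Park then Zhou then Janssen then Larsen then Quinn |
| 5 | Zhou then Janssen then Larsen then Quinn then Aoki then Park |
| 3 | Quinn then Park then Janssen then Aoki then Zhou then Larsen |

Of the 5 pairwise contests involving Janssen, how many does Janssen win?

Janssen against each rival (25 jurors):
Janssen vs Zhou: Zhou, 17–8.
Janssen vs Larsen: 17 to 8, Janssen.
Janssen vs Aoki: Janssen, 13–12.
Janssen vs Quinn: Janssen is ranked higher on 1+1+4+4+5 = 15 ballots, Quinn on 10. Janssen wins 15–10.
Janssen–Park: Park 15–10.
Janssen beats Larsen, Aoki, Quinn; loses to Zhou, Park — 3 pairwise wins.

3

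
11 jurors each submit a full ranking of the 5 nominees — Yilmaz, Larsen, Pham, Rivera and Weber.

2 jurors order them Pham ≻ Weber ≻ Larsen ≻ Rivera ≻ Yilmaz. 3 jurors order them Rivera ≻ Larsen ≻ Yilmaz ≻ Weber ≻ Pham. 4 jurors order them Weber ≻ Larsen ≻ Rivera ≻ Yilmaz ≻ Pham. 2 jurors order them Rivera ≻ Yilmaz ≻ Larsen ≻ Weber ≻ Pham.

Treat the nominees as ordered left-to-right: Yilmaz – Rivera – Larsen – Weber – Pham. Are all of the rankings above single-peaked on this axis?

Axis positions: Yilmaz=1, Rivera=2, Larsen=3, Weber=4, Pham=5.
Ballot type 1 (peak Pham at position 5): ranking walks positions 5-4-3-2-1, expanding outward from the peak — single-peaked.
Ballot type 2 (peak Rivera at position 2): ranking walks positions 2-3-1-4-5, expanding outward from the peak — single-peaked.
Ballot type 3 (peak Weber at position 4): ranking walks positions 4-3-2-1-5, expanding outward from the peak — single-peaked.
Ballot type 4 (peak Rivera at position 2): ranking walks positions 2-1-3-4-5, expanding outward from the peak — single-peaked.
Every ranking is single-peaked on this axis.

yes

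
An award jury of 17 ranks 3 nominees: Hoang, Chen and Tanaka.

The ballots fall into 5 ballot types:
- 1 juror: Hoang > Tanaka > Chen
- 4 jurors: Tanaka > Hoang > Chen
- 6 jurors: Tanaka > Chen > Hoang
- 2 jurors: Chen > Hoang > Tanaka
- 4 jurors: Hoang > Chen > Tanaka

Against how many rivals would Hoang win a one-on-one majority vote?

1

Hoang against each rival (17 jurors):
Hoang vs Chen: Hoang preferred on 1+4+4 = 9 ballots; Hoang wins 9–8.
Hoang vs Tanaka: Tanaka, 10–7.
Hoang beats Chen; loses to Tanaka — 1 pairwise win.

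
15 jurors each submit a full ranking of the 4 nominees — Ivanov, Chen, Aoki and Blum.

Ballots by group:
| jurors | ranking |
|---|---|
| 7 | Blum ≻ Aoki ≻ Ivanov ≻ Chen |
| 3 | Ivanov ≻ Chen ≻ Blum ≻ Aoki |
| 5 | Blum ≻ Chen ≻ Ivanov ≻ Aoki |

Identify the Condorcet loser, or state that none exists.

Pairwise majorities:
Ivanov vs Chen: Ivanov preferred on 7+3 = 10 ballots; Ivanov wins 10–5.
Ivanov vs Aoki: Ivanov wins 8–7.
Ivanov vs Blum: 3 for Ivanov, 12 for Blum — Blum by 12–3.
Chen vs Aoki: Chen preferred on 3+5 = 8 ballots; Chen wins 8–7.
Chen–Blum: Blum 12–3.
Aoki–Blum: Blum 15–0.
Aoki is beaten in every head-to-head and is the Condorcet loser.

Aoki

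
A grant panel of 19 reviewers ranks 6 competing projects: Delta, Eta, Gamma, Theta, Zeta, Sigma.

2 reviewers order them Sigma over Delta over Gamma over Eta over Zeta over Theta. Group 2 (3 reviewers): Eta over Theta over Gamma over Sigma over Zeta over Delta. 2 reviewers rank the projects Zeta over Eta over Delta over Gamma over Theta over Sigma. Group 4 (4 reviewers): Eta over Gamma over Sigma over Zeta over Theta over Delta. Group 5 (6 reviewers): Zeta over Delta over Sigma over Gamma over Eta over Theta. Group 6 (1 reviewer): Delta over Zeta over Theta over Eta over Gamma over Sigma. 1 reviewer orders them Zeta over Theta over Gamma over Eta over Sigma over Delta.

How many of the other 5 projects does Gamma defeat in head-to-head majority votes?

2

Gamma against each rival (19 reviewers):
Gamma vs Delta: 3+4+1 = 8 for Gamma, 11 for Delta — Delta by 11–8.
Gamma vs Eta: Gamma is ranked higher on 2+6+1 = 9 ballots, Eta on 10. Eta wins 10–9.
Gamma–Theta: Gamma 14–5.
Gamma vs Zeta: Zeta wins 10–9.
Gamma vs Sigma: Gamma preferred on 3+2+4+1+1 = 11 ballots; Gamma wins 11–8.
Gamma beats Theta, Sigma; loses to Delta, Eta, Zeta — 2 pairwise wins.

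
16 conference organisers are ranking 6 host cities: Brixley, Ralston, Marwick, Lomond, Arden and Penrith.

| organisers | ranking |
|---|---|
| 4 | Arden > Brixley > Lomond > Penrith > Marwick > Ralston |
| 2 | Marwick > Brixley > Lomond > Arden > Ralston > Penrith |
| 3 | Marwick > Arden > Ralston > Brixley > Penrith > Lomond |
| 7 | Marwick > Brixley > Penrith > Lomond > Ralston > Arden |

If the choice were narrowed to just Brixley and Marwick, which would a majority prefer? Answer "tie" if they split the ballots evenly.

Marwick

Ballots ranking Brixley above Marwick: 4.
Ballots ranking Marwick above Brixley: 16 − 4 = 12.
Marwick wins the head-to-head 12–4.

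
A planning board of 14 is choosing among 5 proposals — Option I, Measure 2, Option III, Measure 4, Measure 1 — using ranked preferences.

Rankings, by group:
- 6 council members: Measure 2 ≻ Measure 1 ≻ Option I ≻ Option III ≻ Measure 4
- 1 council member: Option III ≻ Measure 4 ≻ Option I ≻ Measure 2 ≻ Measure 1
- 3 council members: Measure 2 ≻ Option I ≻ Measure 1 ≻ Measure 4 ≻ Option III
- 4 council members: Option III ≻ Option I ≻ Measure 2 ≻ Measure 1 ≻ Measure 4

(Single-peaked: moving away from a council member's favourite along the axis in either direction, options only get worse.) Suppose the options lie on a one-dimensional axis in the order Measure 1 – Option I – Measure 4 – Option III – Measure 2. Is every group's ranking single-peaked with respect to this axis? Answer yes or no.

no

Axis positions: Measure 1=1, Option I=2, Measure 4=3, Option III=4, Measure 2=5.
Group 1: ranking walks positions 5-1-2-4-3; Measure 1 is ranked above Option III even though Option III lies between Measure 1 and the peak Measure 2 on the axis — preferences dip and rise again. Not single-peaked.
Group 2 (peak Option III at position 4): ranking walks positions 4-3-2-5-1, expanding outward from the peak — single-peaked.
Group 3: ranking walks positions 5-2-1-3-4; Option I is ranked above Option III even though Option III lies between Option I and the peak Measure 2 on the axis — preferences dip and rise again. Not single-peaked.
Group 4: ranking walks positions 4-2-5-1-3; Option I is ranked above Measure 4 even though Measure 4 lies between Option I and the peak Option III on the axis — preferences dip and rise again. Not single-peaked.
Group 1 violates single-peakedness, so the profile is not single-peaked on this axis.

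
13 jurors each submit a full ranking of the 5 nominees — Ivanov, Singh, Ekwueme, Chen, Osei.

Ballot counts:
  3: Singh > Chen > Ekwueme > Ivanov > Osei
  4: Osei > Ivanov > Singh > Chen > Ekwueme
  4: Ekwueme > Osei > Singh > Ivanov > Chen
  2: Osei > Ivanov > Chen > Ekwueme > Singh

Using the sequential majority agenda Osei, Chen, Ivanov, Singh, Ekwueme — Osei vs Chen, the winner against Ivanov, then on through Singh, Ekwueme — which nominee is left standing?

Ekwueme

Round 1: Osei vs Chen — 10–3, Osei advances.
Round 2: Osei vs Ivanov — 10–3, Osei advances.
Round 3: Osei vs Singh — 10–3, Osei advances.
Round 4: Osei vs Ekwueme — 6–7, Ekwueme advances.
Ekwueme survives the agenda.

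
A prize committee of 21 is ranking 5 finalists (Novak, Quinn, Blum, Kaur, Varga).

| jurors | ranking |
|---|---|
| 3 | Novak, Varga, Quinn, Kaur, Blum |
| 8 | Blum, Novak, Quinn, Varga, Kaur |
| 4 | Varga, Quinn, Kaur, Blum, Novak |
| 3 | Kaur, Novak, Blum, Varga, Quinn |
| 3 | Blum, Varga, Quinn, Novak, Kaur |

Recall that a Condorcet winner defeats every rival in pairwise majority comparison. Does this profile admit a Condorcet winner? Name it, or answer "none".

Blum

Pairwise majorities:
Novak vs Quinn: Novak preferred on 3+8+3 = 14 ballots; Novak wins 14–7.
Novak vs Blum: Novak preferred on 3+3 = 6 ballots; Blum wins 15–6.
Novak–Kaur: Novak 14–7.
Novak vs Varga: Novak wins 14–7.
Quinn vs Blum: Blum wins 14–7.
Quinn vs Kaur: Quinn, 18–3.
Quinn vs Varga: Quinn preferred on 8 ballots; Varga wins 13–8.
Blum vs Kaur: Blum preferred on 8+3 = 11 ballots; Blum wins 11–10.
Blum–Varga: Blum 14–7.
Kaur–Varga: Varga 18–3.
Blum beats each of Novak, Quinn, Kaur, Varga — Blum is the Condorcet winner.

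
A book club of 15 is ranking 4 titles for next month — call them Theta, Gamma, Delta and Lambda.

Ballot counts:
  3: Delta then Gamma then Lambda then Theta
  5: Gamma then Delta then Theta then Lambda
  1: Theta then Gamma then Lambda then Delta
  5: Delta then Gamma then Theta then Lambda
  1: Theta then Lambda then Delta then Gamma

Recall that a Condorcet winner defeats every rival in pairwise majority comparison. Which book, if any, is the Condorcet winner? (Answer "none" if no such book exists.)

Pairwise majorities:
Theta vs Gamma: Gamma wins 13–2.
Theta vs Delta: Delta, 13–2.
Theta vs Lambda: Theta wins 12–3.
Gamma–Delta: Delta 9–6.
Gamma vs Lambda: Gamma, 14–1.
Delta vs Lambda: Delta, 13–2.
Delta wins every pairwise contest, so Delta is the Condorcet winner.

Delta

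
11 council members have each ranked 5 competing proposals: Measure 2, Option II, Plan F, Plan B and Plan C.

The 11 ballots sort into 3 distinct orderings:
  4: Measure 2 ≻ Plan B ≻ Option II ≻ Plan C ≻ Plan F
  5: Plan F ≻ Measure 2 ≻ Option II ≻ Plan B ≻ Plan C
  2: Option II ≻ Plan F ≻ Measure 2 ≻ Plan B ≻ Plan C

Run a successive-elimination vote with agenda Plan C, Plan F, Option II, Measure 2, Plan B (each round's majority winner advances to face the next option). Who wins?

Measure 2

Round 1: Plan C vs Plan F — 4–7, Plan F advances.
Round 2: Plan F vs Option II — 5–6, Option II advances.
Round 3: Option II vs Measure 2 — 2–9, Measure 2 advances.
Round 4: Measure 2 vs Plan B — 11–0, Measure 2 advances.
Measure 2 survives the agenda.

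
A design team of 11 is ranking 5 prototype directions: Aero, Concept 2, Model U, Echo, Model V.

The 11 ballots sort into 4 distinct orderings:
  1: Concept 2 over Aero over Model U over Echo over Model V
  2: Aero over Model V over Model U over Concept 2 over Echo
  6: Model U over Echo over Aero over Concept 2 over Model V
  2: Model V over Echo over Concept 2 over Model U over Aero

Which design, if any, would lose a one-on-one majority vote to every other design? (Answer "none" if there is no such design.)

Model V

Head-to-head results (11 engineers):
Aero vs Concept 2: Aero is ranked higher on 2+6 = 8 ballots, Concept 2 on 3. Aero wins 8–3.
Aero vs Model U: 3 to 8, Model U.
Aero vs Echo: Echo, 8–3.
Aero vs Model V: 1+2+6 = 9 for Aero, 2 for Model V — Aero by 9–2.
Concept 2–Model U: Model U 8–3.
Concept 2 vs Echo: Echo, 8–3.
Concept 2 vs Model V: Concept 2, 7–4.
Model U vs Echo: Model U wins 9–2.
Model U vs Model V: Model U, 7–4.
Echo vs Model V: Echo preferred on 1+6 = 7 ballots; Echo wins 7–4.
Model V loses to every other design — it is the Condorcet loser.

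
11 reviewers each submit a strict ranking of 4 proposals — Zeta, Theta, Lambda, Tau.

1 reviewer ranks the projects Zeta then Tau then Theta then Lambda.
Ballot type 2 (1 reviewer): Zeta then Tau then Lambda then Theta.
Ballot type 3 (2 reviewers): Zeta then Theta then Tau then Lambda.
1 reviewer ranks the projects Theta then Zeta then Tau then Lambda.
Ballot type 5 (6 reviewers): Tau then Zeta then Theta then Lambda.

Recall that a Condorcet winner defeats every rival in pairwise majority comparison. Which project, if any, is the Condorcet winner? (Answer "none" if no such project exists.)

Tau

Check each pair by majority over 11 ballots:
Zeta–Theta: Zeta 10–1.
Zeta vs Lambda: Zeta wins 11–0.
Zeta–Tau: Tau 6–5.
Theta vs Lambda: Theta wins 10–1.
Theta vs Tau: 2+1 = 3 for Theta, 8 for Tau — Tau by 8–3.
Lambda vs Tau: 0 to 11, Tau.
Tau defeats every rival head-to-head and is the Condorcet winner.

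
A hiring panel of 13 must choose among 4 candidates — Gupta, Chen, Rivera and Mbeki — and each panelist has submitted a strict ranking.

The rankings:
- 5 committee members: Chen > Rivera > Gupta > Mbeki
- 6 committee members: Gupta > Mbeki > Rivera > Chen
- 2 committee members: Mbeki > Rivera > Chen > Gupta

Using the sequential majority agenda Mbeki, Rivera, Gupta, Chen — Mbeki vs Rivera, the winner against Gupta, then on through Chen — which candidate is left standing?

Chen

Round 1: Mbeki vs Rivera — 8–5, Mbeki advances.
Round 2: Mbeki vs Gupta — 2–11, Gupta advances.
Round 3: Gupta vs Chen — 6–7, Chen advances.
Chen survives the agenda.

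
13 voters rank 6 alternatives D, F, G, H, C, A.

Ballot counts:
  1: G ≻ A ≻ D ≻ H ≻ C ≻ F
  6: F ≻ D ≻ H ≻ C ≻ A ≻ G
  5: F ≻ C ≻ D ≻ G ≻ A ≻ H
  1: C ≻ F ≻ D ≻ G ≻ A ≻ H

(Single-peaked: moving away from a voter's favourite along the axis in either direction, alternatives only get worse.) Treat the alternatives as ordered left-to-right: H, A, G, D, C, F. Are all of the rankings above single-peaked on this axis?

no

Axis positions: H=1, A=2, G=3, D=4, C=5, F=6.
Group 1 (peak G at position 3): ranking walks positions 3-2-4-1-5-6, expanding outward from the peak — single-peaked.
Group 2: ranking walks positions 6-4-1-5-2-3; D is ranked above C even though C lies between D and the peak F on the axis — preferences dip and rise again. Not single-peaked.
Group 3 (peak F at position 6): ranking walks positions 6-5-4-3-2-1, expanding outward from the peak — single-peaked.
Group 4 (peak C at position 5): ranking walks positions 5-6-4-3-2-1, expanding outward from the peak — single-peaked.
Group 2 violates single-peakedness, so the profile is not single-peaked on this axis.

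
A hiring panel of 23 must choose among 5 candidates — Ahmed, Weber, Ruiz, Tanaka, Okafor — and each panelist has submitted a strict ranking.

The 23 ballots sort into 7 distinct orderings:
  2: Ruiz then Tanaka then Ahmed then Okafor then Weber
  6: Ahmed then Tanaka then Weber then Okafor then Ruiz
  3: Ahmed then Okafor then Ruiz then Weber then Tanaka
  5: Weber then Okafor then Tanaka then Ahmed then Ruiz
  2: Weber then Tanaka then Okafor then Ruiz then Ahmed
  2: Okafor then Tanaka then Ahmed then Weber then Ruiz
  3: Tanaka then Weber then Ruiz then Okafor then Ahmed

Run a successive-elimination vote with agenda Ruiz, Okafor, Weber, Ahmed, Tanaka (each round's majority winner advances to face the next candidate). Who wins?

Round 1: Ruiz vs Okafor — 5–18, Okafor advances.
Round 2: Okafor vs Weber — 7–16, Weber advances.
Round 3: Weber vs Ahmed — 10–13, Ahmed advances.
Round 4: Ahmed vs Tanaka — 9–14, Tanaka advances.
The agenda winner is Tanaka.

Tanaka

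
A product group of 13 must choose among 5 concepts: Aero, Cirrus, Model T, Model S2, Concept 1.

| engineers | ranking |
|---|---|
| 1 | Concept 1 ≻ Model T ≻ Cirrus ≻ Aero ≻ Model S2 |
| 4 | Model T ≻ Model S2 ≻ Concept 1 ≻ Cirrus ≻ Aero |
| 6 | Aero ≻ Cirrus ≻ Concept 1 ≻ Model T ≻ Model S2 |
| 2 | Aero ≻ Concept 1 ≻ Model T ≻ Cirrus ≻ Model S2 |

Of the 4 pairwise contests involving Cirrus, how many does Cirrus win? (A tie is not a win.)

1

Cirrus against each rival (13 engineers):
Cirrus vs Aero: 5 to 8, Aero.
Cirrus vs Model T: Model T wins 7–6.
Cirrus vs Model S2: 1+6+2 = 9 for Cirrus, 4 for Model S2 — Cirrus by 9–4.
Cirrus vs Concept 1: 6 for Cirrus, 7 for Concept 1 — Concept 1 by 7–6.
Cirrus beats Model S2; loses to Aero, Model T, Concept 1 — 1 pairwise win.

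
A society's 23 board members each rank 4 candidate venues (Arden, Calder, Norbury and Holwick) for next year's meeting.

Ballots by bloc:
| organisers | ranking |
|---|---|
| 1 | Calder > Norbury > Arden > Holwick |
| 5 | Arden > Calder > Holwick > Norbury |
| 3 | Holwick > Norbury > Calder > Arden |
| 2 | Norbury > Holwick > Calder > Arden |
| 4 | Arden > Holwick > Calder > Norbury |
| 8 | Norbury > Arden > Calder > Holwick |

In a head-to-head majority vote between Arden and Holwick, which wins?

Arden

Ballots ranking Arden above Holwick: 1 + 5 + 4 + 8 = 18.
Ballots ranking Holwick above Arden: 23 − 18 = 5.
Arden wins the head-to-head 18–5.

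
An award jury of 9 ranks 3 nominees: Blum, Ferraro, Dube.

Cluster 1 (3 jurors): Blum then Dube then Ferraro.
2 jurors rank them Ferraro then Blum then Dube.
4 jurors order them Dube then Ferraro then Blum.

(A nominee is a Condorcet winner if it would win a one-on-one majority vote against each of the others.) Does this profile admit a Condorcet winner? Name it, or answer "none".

Check each pair by majority over 9 ballots:
Blum vs Ferraro: Ferraro wins 6–3.
Blum vs Dube: Blum wins 5–4.
Ferraro vs Dube: Dube, 7–2.
No nominee is unbeaten: Blum loses to Ferraro; Ferraro loses to Dube; Dube loses to Blum. In particular Blum beats Dube beats Ferraro beats Blum is a majority cycle — no Condorcet winner exists.

none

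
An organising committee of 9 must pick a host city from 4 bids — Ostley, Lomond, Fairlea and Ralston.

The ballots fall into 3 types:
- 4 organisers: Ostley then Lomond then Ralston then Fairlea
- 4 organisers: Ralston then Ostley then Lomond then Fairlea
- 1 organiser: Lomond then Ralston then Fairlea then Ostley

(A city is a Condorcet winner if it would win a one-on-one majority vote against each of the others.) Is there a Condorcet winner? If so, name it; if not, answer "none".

Head-to-head results (9 organisers):
Ostley vs Lomond: Ostley, 8–1.
Ostley vs Fairlea: Ostley, 8–1.
Ostley vs Ralston: Ralston, 5–4.
Lomond vs Fairlea: Lomond, 9–0.
Lomond vs Ralston: Lomond, 5–4.
Fairlea vs Ralston: Ralston wins 9–0.
Each city drops at least one matchup (Ostley loses to Ralston; Lomond loses to Ostley; Fairlea loses to Ostley; Ralston loses to Lomond); the cycle Ostley → Lomond → Ralston → Ostley rules out a Condorcet winner.

none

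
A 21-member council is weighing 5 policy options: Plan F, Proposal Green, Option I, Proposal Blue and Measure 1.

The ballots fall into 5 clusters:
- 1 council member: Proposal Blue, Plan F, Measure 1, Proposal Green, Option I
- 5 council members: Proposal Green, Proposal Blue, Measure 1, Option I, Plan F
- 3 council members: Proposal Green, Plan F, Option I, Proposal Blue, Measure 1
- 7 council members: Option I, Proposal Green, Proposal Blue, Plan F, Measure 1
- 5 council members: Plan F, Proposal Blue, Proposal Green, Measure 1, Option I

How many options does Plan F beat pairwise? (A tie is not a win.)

Plan F against each rival (21 council members):
Plan F vs Proposal Green: Plan F preferred on 1+5 = 6 ballots; Proposal Green wins 15–6.
Plan F vs Option I: 1+3+5 = 9 for Plan F, 12 for Option I — Option I by 12–9.
Plan F vs Proposal Blue: Proposal Blue, 13–8.
Plan F–Measure 1: Plan F 16–5.
Plan F beats Measure 1; loses to Proposal Green, Option I, Proposal Blue — 1 pairwise win.

1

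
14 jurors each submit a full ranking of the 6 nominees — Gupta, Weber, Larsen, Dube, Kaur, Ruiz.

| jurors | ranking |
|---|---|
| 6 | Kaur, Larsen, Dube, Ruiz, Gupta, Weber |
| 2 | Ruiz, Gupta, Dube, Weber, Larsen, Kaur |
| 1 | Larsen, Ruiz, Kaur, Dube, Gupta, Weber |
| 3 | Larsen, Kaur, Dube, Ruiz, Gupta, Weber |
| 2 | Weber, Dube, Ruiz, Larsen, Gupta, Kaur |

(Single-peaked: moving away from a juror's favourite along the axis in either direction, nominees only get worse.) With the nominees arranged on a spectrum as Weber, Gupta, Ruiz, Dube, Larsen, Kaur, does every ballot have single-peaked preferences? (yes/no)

no

Axis positions: Weber=1, Gupta=2, Ruiz=3, Dube=4, Larsen=5, Kaur=6.
Group 1 (peak Kaur at position 6): ranking walks positions 6-5-4-3-2-1, expanding outward from the peak — single-peaked.
Group 2 (peak Ruiz at position 3): ranking walks positions 3-2-4-1-5-6, expanding outward from the peak — single-peaked.
Group 3: ranking walks positions 5-3-6-4-2-1; Ruiz is ranked above Dube even though Dube lies between Ruiz and the peak Larsen on the axis — preferences dip and rise again. Not single-peaked.
Group 4 (peak Larsen at position 5): ranking walks positions 5-6-4-3-2-1, expanding outward from the peak — single-peaked.
Group 5: ranking walks positions 1-4-3-5-2-6; Dube is ranked above Gupta even though Gupta lies between Dube and the peak Weber on the axis — preferences dip and rise again. Not single-peaked.
Group 3 violates single-peakedness, so the profile is not single-peaked on this axis.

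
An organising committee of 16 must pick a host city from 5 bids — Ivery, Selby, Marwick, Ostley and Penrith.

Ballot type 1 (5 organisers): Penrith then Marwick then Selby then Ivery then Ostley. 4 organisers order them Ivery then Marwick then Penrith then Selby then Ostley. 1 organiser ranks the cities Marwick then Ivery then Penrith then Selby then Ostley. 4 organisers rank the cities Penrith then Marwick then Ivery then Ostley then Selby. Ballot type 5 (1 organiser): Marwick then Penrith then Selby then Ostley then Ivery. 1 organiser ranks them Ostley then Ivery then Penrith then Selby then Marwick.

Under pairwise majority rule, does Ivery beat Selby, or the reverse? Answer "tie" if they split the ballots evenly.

Ivery

Ballots ranking Ivery above Selby: 4 + 1 + 4 + 1 = 10.
Ballots ranking Selby above Ivery: 16 − 10 = 6.
Ivery wins the head-to-head 10–6.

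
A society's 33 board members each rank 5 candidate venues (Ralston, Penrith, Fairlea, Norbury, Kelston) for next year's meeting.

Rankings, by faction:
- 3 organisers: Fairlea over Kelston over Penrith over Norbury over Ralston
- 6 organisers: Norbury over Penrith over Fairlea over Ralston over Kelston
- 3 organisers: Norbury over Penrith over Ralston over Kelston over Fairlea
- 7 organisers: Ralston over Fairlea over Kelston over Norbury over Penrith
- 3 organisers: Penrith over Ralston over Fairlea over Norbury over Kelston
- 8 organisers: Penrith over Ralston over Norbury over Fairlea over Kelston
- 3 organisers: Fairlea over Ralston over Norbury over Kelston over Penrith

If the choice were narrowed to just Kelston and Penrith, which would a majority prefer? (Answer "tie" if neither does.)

Ballots ranking Kelston above Penrith: 3 + 7 + 3 = 13.
Ballots ranking Penrith above Kelston: 33 − 13 = 20.
Penrith wins the head-to-head 20–13.

Penrith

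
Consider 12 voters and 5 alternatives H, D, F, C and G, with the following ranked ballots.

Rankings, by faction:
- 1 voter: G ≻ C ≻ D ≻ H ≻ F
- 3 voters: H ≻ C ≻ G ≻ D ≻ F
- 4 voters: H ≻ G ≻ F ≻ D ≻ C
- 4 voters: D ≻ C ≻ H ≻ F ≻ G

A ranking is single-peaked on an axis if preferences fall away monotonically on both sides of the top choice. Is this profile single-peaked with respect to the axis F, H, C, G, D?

Axis positions: F=1, H=2, C=3, G=4, D=5.
Faction 1 (peak G at position 4): ranking walks positions 4-3-5-2-1, expanding outward from the peak — single-peaked.
Faction 2 (peak H at position 2): ranking walks positions 2-3-4-5-1, expanding outward from the peak — single-peaked.
Faction 3: ranking walks positions 2-4-1-5-3; G is ranked above C even though C lies between G and the peak H on the axis — preferences dip and rise again. Not single-peaked.
Faction 4: ranking walks positions 5-3-2-1-4; C is ranked above G even though G lies between C and the peak D on the axis — preferences dip and rise again. Not single-peaked.
Faction 3 violates single-peakedness, so the profile is not single-peaked on this axis.

no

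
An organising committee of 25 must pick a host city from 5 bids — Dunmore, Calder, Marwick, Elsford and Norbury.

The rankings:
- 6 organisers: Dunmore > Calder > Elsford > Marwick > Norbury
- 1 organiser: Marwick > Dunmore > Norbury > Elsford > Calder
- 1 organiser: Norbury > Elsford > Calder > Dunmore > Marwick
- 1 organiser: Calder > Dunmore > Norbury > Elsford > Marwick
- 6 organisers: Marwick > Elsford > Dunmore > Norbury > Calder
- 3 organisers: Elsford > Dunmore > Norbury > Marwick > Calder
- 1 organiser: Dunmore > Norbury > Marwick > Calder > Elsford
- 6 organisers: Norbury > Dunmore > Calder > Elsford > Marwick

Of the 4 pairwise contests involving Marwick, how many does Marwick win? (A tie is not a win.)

1

Marwick against each rival (25 organisers):
Marwick vs Dunmore: Dunmore, 18–7.
Marwick vs Calder: 11 to 14, Calder.
Marwick vs Elsford: 1+6+1 = 8 for Marwick, 17 for Elsford — Elsford by 17–8.
Marwick–Norbury: Marwick 13–12.
Marwick beats Norbury; loses to Dunmore, Calder, Elsford — 1 pairwise win.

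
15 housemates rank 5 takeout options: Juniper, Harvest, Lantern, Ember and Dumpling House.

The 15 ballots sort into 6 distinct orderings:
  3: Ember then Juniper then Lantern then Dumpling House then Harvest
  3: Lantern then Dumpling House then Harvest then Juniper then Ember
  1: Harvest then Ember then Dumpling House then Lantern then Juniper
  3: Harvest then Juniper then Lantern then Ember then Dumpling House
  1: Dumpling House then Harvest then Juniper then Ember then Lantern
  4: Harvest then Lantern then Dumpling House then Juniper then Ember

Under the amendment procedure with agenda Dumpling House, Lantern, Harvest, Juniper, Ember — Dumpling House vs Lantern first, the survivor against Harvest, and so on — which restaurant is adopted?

Harvest

Round 1: Dumpling House vs Lantern — 2–13, Lantern advances.
Round 2: Lantern vs Harvest — 6–9, Harvest advances.
Round 3: Harvest vs Juniper — 12–3, Harvest advances.
Round 4: Harvest vs Ember — 12–3, Harvest advances.
The agenda winner is Harvest.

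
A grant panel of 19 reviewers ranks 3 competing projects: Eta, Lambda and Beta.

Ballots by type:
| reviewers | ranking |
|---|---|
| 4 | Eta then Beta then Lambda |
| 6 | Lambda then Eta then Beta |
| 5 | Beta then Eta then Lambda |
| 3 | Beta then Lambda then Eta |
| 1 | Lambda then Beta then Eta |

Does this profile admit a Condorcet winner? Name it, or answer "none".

none

Head-to-head results (19 reviewers):
Eta vs Lambda: 4+5 = 9 for Eta, 10 for Lambda — Lambda by 10–9.
Eta vs Beta: 4+6 = 10 for Eta, 9 for Beta — Eta by 10–9.
Lambda vs Beta: Lambda preferred on 6+1 = 7 ballots; Beta wins 12–7.
Every project loses at least once (Eta loses to Lambda; Lambda loses to Beta; Beta loses to Eta). The majority relation contains the cycle Eta > Beta > Lambda > Eta, so there is no Condorcet winner.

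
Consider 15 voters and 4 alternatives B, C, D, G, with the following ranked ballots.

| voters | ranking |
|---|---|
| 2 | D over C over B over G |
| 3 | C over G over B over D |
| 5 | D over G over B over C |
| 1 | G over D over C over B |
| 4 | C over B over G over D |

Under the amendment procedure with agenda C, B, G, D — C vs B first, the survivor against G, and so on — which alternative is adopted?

Round 1: C vs B — 10–5, C advances.
Round 2: C vs G — 9–6, C advances.
Round 3: C vs D — 7–8, D advances.
The agenda winner is D.

D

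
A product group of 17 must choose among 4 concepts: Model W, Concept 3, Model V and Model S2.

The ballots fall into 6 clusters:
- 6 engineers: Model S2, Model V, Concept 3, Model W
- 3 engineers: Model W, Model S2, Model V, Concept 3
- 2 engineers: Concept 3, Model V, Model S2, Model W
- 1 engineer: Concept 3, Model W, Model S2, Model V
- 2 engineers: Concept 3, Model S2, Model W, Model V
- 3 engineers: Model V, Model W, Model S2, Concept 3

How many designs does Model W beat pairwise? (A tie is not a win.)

Model W against each rival (17 engineers):
Model W–Concept 3: Concept 3 11–6.
Model W vs Model V: Model V, 11–6.
Model W vs Model S2: Model S2, 10–7.
Model W beats no one; loses to Concept 3, Model V, Model S2 — 0 pairwise wins.

0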